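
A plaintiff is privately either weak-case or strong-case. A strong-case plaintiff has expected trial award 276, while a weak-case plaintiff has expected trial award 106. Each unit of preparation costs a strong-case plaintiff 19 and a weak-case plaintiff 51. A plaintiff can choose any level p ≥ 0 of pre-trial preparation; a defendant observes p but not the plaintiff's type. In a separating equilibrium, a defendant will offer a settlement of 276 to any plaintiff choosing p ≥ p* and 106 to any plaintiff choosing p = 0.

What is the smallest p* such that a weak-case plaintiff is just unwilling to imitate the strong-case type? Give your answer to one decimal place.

A weak-case plaintiff choosing p = 0 receives 106.
Imitating at p* instead would pay 276 at cost 51·p*, netting 276 − 51·p*.
Indifference: 106 = 276 − 51·p*, so p* = (276 − 106) / 51 ≈ 3.3.
This is the weak-case type's binding incentive-compatibility constraint; any p ≥ 3.3 sustains separation on that side.

3.3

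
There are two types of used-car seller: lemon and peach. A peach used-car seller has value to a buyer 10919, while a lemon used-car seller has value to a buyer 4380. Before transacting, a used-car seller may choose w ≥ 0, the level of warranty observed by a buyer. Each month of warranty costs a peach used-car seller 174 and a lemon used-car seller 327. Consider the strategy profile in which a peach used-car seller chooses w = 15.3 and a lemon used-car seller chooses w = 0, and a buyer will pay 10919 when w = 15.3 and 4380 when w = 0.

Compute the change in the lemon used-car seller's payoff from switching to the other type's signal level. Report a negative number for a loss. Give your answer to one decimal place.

Playing w = 0 the lemon used-car seller receives 4380.
Deviating to w = 15.3 brings payment 10919 at cost 327 × 15.3 = 5003.1, netting 5915.9.
Gain from deviating: 5915.9 − 4380 = 1535.9.
The gain is positive, so the lemon type's incentive-compatibility constraint is violated — this profile is not a separating equilibrium.

1535.9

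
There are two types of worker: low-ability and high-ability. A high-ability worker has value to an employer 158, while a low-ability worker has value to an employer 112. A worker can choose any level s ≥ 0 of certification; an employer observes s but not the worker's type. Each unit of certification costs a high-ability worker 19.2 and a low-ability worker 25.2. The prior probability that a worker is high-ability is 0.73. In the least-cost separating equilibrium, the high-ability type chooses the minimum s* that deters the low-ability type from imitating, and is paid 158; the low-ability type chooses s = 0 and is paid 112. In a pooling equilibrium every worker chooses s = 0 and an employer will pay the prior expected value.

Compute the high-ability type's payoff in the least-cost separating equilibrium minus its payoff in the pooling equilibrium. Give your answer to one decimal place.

-22.6

Least-cost separating signal: s* solves 112 = 158 − 25.2·s*, so s* = (158 − 112)/25.2 ≈ 1.8254.
High-ability type's separating payoff: 158 − 19.2 × s* = 158 − 19.2 × (158 − 112)/25.2 = 158 − 883.2/25.2 ≈ 122.952.
Pooling payoff: 0.73 × 158 + 0.27 × 112 = 145.58.
Difference: 122.952 − 145.58 = -22.628, i.e. -22.6 to one decimal place.
The high-ability type would prefer the pooling outcome.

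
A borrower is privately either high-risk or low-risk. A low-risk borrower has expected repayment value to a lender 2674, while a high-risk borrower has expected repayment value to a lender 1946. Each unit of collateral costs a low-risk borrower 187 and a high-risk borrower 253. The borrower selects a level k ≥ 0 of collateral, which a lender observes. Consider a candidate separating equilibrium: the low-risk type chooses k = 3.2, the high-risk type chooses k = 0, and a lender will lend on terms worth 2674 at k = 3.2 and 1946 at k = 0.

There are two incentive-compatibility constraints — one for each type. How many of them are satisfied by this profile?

High-risk type: stay at 0 → 1946; mimic → 2674 − 253 × 3.2 = 1864.4. IC holds (1946 ≥ 1864.4).
Low-risk type: signal → 2674 − 187 × 3.2 = 2075.6; deviate to 0 → 1946. IC holds (2075.6 ≥ 1946).
2 of 2 constraints hold, so this is a separating equilibrium.

2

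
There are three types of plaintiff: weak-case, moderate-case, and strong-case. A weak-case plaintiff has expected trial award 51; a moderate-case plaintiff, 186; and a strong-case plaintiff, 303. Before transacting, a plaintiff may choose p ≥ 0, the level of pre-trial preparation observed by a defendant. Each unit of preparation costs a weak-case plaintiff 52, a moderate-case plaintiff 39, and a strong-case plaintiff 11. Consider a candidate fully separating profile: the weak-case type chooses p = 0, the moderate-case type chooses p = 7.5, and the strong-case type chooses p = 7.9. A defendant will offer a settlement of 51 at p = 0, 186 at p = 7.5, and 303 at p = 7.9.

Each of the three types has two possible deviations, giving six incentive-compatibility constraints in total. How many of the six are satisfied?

Weak-case (own payoff 51): to p=7.5 gives 186 − 52×7.5 = -204 → no gain ✓; to p=7.9 gives 303 − 52×7.9 = -107.8 → no gain ✓.
Strong-case (own payoff 303 − 11×7.9 = 216.1): to p=0 gives 51 → no gain ✓; to p=7.5 gives 186 − 11×7.5 = 103.5 → no gain ✓.
Moderate-case (own payoff 186 − 39×7.5 = -106.5): to p=0 gives 51 → profitable ✗; to p=7.9 gives 303 − 39×7.9 = -5.1 → profitable ✗.
4 of the 6 constraints hold; not an equilibrium.

4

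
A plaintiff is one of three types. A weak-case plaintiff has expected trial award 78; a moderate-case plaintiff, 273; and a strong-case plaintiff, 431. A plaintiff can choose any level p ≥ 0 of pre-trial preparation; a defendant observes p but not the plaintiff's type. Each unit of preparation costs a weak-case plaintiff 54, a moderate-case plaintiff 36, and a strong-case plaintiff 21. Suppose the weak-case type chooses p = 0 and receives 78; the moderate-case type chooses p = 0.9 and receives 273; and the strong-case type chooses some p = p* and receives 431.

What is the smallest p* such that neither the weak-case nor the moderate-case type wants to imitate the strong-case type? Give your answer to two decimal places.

6.54

Weak-case type (on-path payoff 78) won't mimic when 78 ≥ 431 − 54·p*, i.e. p* ≥ 6.54.
Moderate-case type (on-path payoff 273 − 36×0.9 = 240.6) won't mimic when 240.6 ≥ 431 − 36·p*, i.e. p* ≥ 5.29.
Both must hold, so p* = max(6.54, 5.29) = 6.54. The weak-case type's constraint binds.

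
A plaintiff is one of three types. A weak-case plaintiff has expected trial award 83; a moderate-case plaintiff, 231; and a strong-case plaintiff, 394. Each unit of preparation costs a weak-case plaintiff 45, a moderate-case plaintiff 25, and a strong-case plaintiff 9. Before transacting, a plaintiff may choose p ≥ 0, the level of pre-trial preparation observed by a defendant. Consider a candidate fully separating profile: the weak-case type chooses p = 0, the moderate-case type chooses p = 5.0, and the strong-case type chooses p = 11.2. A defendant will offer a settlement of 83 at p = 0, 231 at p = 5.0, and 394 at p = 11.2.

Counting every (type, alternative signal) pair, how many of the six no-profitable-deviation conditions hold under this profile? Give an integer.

5

Weak-case (own payoff 83): to p=5.0 gives 231 − 45×5.0 = 6 → no gain ✓; to p=11.2 gives 394 − 45×11.2 = -110 → no gain ✓.
Strong-case (own payoff 394 − 9×11.2 = 293.2): to p=0 gives 83 → no gain ✓; to p=5.0 gives 231 − 9×5.0 = 186 → no gain ✓.
Moderate-case (own payoff 231 − 25×5.0 = 106): to p=0 gives 83 → no gain ✓; to p=11.2 gives 394 − 25×11.2 = 114 → profitable ✗.
5 of the 6 constraints hold; not an equilibrium.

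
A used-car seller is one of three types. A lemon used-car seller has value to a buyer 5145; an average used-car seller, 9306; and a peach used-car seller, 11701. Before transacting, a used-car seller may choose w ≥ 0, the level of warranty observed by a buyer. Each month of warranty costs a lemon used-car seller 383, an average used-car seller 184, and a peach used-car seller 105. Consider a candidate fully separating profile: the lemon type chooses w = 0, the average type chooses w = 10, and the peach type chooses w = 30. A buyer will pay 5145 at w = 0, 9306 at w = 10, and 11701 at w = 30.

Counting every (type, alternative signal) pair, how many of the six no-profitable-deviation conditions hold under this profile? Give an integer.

5

Average (own payoff 9306 − 184×10 = 7466): to w=0 gives 5145 → no gain ✓; to w=30 gives 11701 − 184×30 = 6181 → no gain ✓.
Lemon (own payoff 5145): to w=10 gives 9306 − 383×10 = 5476 → profitable ✗; to w=30 gives 11701 − 383×30 = 211 → no gain ✓.
Peach (own payoff 11701 − 105×30 = 8551): to w=0 gives 5145 → no gain ✓; to w=10 gives 9306 − 105×10 = 8256 → no gain ✓.
5 of the 6 constraints hold; not an equilibrium.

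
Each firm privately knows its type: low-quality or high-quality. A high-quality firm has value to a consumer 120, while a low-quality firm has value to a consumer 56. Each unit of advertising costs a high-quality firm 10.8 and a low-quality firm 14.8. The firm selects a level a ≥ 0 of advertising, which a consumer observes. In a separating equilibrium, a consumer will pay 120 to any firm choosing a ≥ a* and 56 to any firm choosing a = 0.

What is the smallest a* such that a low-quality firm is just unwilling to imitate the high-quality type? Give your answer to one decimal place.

4.3

A low-quality firm choosing a = 0 receives 56.
Imitating at a* instead would pay 120 at cost 14.8·a*, netting 120 − 14.8·a*.
Indifference: 56 = 120 − 14.8·a*, so a* = (120 − 56) / 14.8 ≈ 4.3.
This is the low-quality type's binding incentive-compatibility constraint; any a ≥ 4.3 sustains separation on that side.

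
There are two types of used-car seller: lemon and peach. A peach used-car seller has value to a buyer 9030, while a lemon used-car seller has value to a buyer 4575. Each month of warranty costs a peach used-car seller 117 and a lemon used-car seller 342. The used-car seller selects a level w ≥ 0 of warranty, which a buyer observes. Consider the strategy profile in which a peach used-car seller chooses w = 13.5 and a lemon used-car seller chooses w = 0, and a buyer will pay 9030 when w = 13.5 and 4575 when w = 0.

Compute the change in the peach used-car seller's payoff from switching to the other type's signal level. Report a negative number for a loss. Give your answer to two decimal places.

Playing w = 13.5 the peach used-car seller receives 9030 − 117 × 13.5 = 7450.5.
Deviating to w = 0 yields 4575 instead.
Gain from deviating: 4575 − 7450.5 = -2875.50.
The gain is negative, so the peach type's incentive-compatibility constraint is satisfied.

-2875.50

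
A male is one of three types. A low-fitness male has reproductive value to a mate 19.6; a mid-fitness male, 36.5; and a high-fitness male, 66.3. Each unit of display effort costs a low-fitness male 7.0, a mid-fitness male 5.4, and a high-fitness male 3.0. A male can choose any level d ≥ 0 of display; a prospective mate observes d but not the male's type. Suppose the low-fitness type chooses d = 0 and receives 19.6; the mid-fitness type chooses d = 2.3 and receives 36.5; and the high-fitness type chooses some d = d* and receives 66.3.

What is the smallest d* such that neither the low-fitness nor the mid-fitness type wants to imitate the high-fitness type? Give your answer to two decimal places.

Low-fitness type (on-path payoff 19.6) won't mimic when 19.6 ≥ 66.3 − 7.0·d*, i.e. d* ≥ 6.67.
Mid-fitness type (on-path payoff 36.5 − 5.4×2.3 = 24.08) won't mimic when 24.08 ≥ 66.3 − 5.4·d*, i.e. d* ≥ 7.82.
Both must hold, so d* = max(6.67, 7.82) = 7.82. The mid-fitness type's constraint binds.

7.82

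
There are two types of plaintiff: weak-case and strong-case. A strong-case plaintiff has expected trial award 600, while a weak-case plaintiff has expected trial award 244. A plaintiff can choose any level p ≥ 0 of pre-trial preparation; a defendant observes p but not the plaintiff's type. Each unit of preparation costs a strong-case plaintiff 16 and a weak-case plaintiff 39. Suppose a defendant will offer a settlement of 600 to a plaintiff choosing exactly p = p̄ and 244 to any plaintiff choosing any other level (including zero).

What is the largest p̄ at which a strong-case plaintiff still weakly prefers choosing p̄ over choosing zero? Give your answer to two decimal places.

Choosing p̄ yields the strong-case type 600 − 16·p̄; choosing zero yields 244.
The strong-case type is indifferent at 600 − 16·p̄ = 244, i.e. p̄ = (600 − 244) / 16 = 22.25.
For any p̄ above 22.25 the strong-case type would rather pool at zero, so separation collapses.

22.25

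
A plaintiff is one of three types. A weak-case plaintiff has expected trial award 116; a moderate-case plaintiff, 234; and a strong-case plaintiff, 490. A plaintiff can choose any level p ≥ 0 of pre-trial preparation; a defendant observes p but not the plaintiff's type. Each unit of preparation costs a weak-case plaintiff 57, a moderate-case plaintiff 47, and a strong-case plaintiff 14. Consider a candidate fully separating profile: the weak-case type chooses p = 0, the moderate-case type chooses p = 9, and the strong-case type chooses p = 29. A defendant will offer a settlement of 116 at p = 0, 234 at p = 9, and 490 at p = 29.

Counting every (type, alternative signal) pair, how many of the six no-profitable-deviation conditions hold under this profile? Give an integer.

Weak-case (own payoff 116): to p=9 gives 234 − 57×9 = -279 → no gain ✓; to p=29 gives 490 − 57×29 = -1163 → no gain ✓.
Moderate-case (own payoff 234 − 47×9 = -189): to p=0 gives 116 → profitable ✗; to p=29 gives 490 − 47×29 = -873 → no gain ✓.
Strong-case (own payoff 490 − 14×29 = 84): to p=0 gives 116 → profitable ✗; to p=9 gives 234 − 14×9 = 108 → profitable ✗.
3 of the 6 constraints hold; not an equilibrium.

3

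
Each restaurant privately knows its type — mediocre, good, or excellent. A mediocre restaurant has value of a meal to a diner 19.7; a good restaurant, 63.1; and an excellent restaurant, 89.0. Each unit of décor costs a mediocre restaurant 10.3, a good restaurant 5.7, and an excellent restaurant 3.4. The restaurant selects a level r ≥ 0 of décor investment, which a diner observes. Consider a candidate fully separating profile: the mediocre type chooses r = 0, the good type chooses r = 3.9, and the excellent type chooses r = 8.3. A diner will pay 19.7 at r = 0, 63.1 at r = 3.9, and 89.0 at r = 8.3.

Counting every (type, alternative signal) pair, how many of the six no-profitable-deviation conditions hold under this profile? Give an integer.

Mediocre (own payoff 19.7): to r=3.9 gives 63.1 − 10.3×3.9 = 22.93 → profitable ✗; to r=8.3 gives 89.0 − 10.3×8.3 = 3.51 → no gain ✓.
Good (own payoff 63.1 − 5.7×3.9 = 40.87): to r=0 gives 19.7 → no gain ✓; to r=8.3 gives 89.0 − 5.7×8.3 = 41.69 → profitable ✗.
Excellent (own payoff 89.0 − 3.4×8.3 = 60.78): to r=0 gives 19.7 → no gain ✓; to r=3.9 gives 63.1 − 3.4×3.9 = 49.84 → no gain ✓.
4 of the 6 constraints hold; not an equilibrium.

4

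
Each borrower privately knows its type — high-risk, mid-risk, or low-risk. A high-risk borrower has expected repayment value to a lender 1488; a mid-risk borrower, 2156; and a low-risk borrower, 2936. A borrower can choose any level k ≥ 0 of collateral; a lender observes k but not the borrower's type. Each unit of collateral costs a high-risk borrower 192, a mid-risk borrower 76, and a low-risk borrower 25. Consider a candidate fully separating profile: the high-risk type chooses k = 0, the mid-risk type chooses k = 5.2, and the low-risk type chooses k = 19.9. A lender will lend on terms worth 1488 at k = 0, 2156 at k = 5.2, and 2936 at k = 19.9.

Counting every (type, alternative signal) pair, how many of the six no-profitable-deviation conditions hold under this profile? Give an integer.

6

Low-risk (own payoff 2936 − 25×19.9 = 2438.5): to k=0 gives 1488 → no gain ✓; to k=5.2 gives 2156 − 25×5.2 = 2026 → no gain ✓.
High-risk (own payoff 1488): to k=5.2 gives 2156 − 192×5.2 = 1157.6 → no gain ✓; to k=19.9 gives 2936 − 192×19.9 = -884.8 → no gain ✓.
Mid-risk (own payoff 2156 − 76×5.2 = 1760.8): to k=0 gives 1488 → no gain ✓; to k=19.9 gives 2936 − 76×19.9 = 1423.6 → no gain ✓.
6 of the 6 constraints hold; this profile is a separating equilibrium.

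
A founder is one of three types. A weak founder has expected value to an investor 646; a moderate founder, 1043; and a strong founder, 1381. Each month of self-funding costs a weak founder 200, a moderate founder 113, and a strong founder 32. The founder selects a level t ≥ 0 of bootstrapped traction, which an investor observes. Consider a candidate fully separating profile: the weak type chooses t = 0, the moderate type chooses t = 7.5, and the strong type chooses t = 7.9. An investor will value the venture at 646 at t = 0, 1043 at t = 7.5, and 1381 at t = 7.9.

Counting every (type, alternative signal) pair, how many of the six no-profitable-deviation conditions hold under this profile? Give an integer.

4

Strong (own payoff 1381 − 32×7.9 = 1128.2): to t=0 gives 646 → no gain ✓; to t=7.5 gives 1043 − 32×7.5 = 803 → no gain ✓.
Weak (own payoff 646): to t=7.5 gives 1043 − 200×7.5 = -457 → no gain ✓; to t=7.9 gives 1381 − 200×7.9 = -199 → no gain ✓.
Moderate (own payoff 1043 − 113×7.5 = 195.5): to t=0 gives 646 → profitable ✗; to t=7.9 gives 1381 − 113×7.9 = 488.3 → profitable ✗.
4 of the 6 constraints hold; not an equilibrium.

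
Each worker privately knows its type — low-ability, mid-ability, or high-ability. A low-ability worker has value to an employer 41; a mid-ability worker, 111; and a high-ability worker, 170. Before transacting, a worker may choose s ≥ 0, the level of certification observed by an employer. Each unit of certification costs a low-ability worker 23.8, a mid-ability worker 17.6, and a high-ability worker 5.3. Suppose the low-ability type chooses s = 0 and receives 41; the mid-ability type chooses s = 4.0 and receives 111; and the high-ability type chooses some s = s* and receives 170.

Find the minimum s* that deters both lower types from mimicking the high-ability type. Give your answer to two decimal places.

7.35

Low-ability type (on-path payoff 41) won't mimic when 41 ≥ 170 − 23.8·s*, i.e. s* ≥ 5.42.
Mid-ability type (on-path payoff 111 − 17.6×4.0 = 40.6) won't mimic when 40.6 ≥ 170 − 17.6·s*, i.e. s* ≥ 7.35.
Both must hold, so s* = max(5.42, 7.35) = 7.35. The mid-ability type's constraint binds.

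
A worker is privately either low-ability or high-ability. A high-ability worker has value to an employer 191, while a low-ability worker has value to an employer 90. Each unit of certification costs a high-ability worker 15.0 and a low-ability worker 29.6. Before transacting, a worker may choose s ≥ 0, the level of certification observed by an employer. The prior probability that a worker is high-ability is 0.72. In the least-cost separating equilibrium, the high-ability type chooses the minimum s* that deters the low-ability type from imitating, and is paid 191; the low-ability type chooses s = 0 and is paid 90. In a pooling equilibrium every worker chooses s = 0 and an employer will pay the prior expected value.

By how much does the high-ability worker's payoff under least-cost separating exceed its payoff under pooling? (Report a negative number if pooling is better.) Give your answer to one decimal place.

-22.9

Least-cost separating signal: s* solves 90 = 191 − 29.6·s*, so s* = (191 − 90)/29.6 ≈ 3.4122.
High-ability type's separating payoff: 191 − 15.0 × s* = 191 − 15.0 × (191 − 90)/29.6 = 191 − 1515/29.6 ≈ 139.818.
Pooling payoff: 0.72 × 191 + 0.28 × 90 = 162.72.
Difference: 139.818 − 162.72 = -22.902, i.e. -22.9 to one decimal place.
The high-ability type would prefer the pooling outcome.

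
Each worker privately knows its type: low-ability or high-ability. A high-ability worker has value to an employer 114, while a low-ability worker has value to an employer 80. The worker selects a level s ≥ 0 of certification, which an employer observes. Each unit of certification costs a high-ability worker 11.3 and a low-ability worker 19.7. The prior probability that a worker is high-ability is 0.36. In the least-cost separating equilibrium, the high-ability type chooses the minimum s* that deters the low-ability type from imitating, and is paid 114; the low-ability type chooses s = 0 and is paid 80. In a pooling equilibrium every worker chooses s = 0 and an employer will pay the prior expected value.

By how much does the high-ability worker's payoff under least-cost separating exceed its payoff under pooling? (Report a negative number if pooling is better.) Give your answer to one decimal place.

Least-cost separating signal: s* solves 80 = 114 − 19.7·s*, so s* = (114 − 80)/19.7 ≈ 1.7259.
High-ability type's separating payoff: 114 − 11.3 × s* = 114 − 11.3 × (114 − 80)/19.7 = 114 − 384.2/19.7 ≈ 94.497.
Pooling payoff: 0.36 × 114 + 0.64 × 80 = 92.24.
Difference: 94.497 − 92.24 = 2.257, i.e. 2.3 to one decimal place.
The high-ability type prefers to separate.

2.3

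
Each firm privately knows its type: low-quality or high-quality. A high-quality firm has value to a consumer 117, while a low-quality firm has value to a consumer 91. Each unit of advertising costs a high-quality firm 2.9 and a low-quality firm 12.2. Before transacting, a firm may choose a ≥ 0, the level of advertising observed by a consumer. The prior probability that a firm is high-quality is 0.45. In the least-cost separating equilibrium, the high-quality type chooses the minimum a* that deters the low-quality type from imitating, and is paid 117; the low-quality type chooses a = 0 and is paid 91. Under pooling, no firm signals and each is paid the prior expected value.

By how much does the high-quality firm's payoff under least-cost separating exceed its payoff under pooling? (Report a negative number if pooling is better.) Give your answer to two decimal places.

8.12

Least-cost separating signal: a* solves 91 = 117 − 12.2·a*, so a* = (117 − 91)/12.2 ≈ 2.1311.
High-quality type's separating payoff: 117 − 2.9 × a* = 117 − 2.9 × (117 − 91)/12.2 = 117 − 75.4/12.2 ≈ 110.8197.
Pooling payoff: 0.45 × 117 + 0.55 × 91 = 102.7.
Difference: 110.8197 − 102.7 = 8.1197, i.e. 8.12 to two decimal places.
The high-quality type prefers to separate.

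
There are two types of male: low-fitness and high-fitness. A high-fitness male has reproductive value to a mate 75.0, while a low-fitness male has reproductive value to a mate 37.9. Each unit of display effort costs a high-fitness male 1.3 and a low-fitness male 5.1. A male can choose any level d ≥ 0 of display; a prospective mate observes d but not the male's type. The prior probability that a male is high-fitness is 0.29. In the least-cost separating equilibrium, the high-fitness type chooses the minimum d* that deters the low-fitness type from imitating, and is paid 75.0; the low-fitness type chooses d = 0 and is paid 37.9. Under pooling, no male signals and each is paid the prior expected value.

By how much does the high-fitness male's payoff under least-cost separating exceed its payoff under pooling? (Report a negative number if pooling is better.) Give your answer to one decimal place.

16.9

Least-cost separating signal: d* solves 37.9 = 75.0 − 5.1·d*, so d* = (75.0 − 37.9)/5.1 ≈ 7.2745.
High-fitness type's separating payoff: 75.0 − 1.3 × d* = 75.0 − 1.3 × (75.0 − 37.9)/5.1 = 75.0 − 48.23/5.1 ≈ 65.543.
Pooling payoff: 0.29 × 75.0 + 0.71 × 37.9 = 48.659.
Difference: 65.543 − 48.659 = 16.884, i.e. 16.9 to one decimal place.
The high-fitness type prefers to separate.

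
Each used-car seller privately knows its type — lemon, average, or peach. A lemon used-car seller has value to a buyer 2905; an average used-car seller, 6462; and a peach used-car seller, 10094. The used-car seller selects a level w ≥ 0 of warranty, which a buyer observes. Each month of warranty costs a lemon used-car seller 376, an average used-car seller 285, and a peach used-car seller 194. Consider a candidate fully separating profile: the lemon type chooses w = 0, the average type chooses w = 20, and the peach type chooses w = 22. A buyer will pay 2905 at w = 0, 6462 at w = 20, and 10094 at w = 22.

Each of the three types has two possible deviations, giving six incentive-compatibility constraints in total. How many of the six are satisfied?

4

Peach (own payoff 10094 − 194×22 = 5826): to w=0 gives 2905 → no gain ✓; to w=20 gives 6462 − 194×20 = 2582 → no gain ✓.
Lemon (own payoff 2905): to w=20 gives 6462 − 376×20 = -1058 → no gain ✓; to w=22 gives 10094 − 376×22 = 1822 → no gain ✓.
Average (own payoff 6462 − 285×20 = 762): to w=0 gives 2905 → profitable ✗; to w=22 gives 10094 − 285×22 = 3824 → profitable ✗.
4 of the 6 constraints hold; not an equilibrium.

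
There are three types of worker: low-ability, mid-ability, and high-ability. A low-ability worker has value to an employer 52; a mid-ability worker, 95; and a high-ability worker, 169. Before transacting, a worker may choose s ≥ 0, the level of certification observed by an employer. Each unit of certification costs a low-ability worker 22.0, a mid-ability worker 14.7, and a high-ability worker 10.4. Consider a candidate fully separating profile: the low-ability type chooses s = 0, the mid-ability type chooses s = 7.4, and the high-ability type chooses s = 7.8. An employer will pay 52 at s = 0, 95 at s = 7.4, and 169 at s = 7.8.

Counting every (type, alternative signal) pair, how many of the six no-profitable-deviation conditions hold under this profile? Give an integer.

4

High-ability (own payoff 169 − 10.4×7.8 = 87.88): to s=0 gives 52 → no gain ✓; to s=7.4 gives 95 − 10.4×7.4 = 18.04 → no gain ✓.
Mid-ability (own payoff 95 − 14.7×7.4 = -13.78): to s=0 gives 52 → profitable ✗; to s=7.8 gives 169 − 14.7×7.8 = 54.34 → profitable ✗.
Low-ability (own payoff 52): to s=7.4 gives 95 − 22.0×7.4 = -67.8 → no gain ✓; to s=7.8 gives 169 − 22.0×7.8 = -2.6 → no gain ✓.
4 of the 6 constraints hold; not an equilibrium.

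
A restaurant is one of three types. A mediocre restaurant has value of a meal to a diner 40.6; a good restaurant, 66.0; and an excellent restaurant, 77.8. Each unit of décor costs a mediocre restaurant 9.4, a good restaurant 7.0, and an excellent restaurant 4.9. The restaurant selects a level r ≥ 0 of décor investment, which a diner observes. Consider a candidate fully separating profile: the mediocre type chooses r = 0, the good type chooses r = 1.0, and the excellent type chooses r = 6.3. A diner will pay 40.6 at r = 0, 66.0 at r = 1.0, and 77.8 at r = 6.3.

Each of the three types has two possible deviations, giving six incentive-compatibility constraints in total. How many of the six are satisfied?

Excellent (own payoff 77.8 − 4.9×6.3 = 46.93): to r=0 gives 40.6 → no gain ✓; to r=1.0 gives 66.0 − 4.9×1.0 = 61.1 → profitable ✗.
Mediocre (own payoff 40.6): to r=1.0 gives 66.0 − 9.4×1.0 = 56.6 → profitable ✗; to r=6.3 gives 77.8 − 9.4×6.3 = 18.58 → no gain ✓.
Good (own payoff 66.0 − 7.0×1.0 = 59): to r=0 gives 40.6 → no gain ✓; to r=6.3 gives 77.8 − 7.0×6.3 = 33.7 → no gain ✓.
4 of the 6 constraints hold; not an equilibrium.

4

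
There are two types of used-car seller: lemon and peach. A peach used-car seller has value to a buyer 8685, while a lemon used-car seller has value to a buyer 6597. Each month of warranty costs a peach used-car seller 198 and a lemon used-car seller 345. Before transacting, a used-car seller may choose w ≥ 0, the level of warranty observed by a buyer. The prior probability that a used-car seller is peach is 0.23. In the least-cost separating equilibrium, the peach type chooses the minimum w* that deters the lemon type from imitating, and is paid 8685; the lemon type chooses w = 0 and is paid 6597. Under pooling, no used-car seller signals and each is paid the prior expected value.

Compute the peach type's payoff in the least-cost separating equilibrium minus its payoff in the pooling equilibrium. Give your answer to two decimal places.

409.43

Least-cost separating signal: w* solves 6597 = 8685 − 345·w*, so w* = (8685 − 6597)/345 ≈ 6.0522.
Peach type's separating payoff: 8685 − 198 × w* = 8685 − 198 × (8685 − 6597)/345 = 8685 − 413424/345 ≈ 7486.6696.
Pooling payoff: 0.23 × 8685 + 0.77 × 6597 = 7077.24.
Difference: 7486.6696 − 7077.24 = 409.4296, i.e. 409.43 to two decimal places.
The peach type prefers to separate.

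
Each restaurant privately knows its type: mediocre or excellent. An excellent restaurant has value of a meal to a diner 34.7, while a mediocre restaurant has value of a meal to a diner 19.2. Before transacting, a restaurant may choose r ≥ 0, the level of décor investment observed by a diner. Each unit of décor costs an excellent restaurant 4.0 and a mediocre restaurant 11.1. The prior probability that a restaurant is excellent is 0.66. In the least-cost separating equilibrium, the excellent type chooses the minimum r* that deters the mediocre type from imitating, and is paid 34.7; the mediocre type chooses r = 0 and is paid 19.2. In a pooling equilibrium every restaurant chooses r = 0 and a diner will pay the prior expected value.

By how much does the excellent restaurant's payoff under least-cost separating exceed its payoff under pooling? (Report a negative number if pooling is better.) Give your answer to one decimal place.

Least-cost separating signal: r* solves 19.2 = 34.7 − 11.1·r*, so r* = (34.7 − 19.2)/11.1 ≈ 1.3964.
Excellent type's separating payoff: 34.7 − 4.0 × r* = 34.7 − 4.0 × (34.7 − 19.2)/11.1 = 34.7 − 62/11.1 ≈ 29.114.
Pooling payoff: 0.66 × 34.7 + 0.34 × 19.2 = 29.43.
Difference: 29.114 − 29.43 = -0.316, i.e. -0.3 to one decimal place.
The excellent type would prefer the pooling outcome.

-0.3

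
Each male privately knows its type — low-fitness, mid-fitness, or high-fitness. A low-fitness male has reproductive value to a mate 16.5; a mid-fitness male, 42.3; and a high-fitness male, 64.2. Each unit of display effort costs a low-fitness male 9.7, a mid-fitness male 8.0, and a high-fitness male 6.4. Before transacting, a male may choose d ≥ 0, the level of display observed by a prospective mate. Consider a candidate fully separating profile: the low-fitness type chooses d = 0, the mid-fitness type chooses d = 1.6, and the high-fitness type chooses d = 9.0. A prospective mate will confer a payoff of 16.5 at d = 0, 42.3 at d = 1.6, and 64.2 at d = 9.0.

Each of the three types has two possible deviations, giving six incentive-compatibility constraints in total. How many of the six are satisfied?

3

Low-fitness (own payoff 16.5): to d=1.6 gives 42.3 − 9.7×1.6 = 26.78 → profitable ✗; to d=9.0 gives 64.2 − 9.7×9.0 = -23.1 → no gain ✓.
High-fitness (own payoff 64.2 − 6.4×9.0 = 6.6): to d=0 gives 16.5 → profitable ✗; to d=1.6 gives 42.3 − 6.4×1.6 = 32.06 → profitable ✗.
Mid-fitness (own payoff 42.3 − 8.0×1.6 = 29.5): to d=0 gives 16.5 → no gain ✓; to d=9.0 gives 64.2 − 8.0×9.0 = -7.8 → no gain ✓.
3 of the 6 constraints hold; not an equilibrium.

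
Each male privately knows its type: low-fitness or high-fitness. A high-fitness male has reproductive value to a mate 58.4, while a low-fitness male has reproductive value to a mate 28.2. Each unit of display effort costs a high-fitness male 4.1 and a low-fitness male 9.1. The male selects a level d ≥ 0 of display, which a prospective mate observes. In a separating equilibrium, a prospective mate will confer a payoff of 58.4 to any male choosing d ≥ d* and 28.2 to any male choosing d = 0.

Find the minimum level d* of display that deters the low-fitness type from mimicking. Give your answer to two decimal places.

A low-fitness male choosing d = 0 receives 28.2.
Imitating at d* instead would pay 58.4 at cost 9.1·d*, netting 58.4 − 9.1·d*.
Indifference: 28.2 = 58.4 − 9.1·d*, so d* = (58.4 − 28.2) / 9.1 ≈ 3.32.
This is the low-fitness type's binding incentive-compatibility constraint; any d ≥ 3.32 sustains separation on that side.

3.32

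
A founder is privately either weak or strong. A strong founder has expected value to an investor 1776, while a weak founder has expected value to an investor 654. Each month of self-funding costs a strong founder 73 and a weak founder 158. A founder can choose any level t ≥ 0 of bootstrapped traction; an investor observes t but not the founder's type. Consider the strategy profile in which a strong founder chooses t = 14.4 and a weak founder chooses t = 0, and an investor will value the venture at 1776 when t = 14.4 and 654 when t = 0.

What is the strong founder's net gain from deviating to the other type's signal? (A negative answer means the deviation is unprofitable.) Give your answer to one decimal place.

-70.8

Playing t = 14.4 the strong founder receives 1776 − 73 × 14.4 = 724.8.
Deviating to t = 0 yields 654 instead.
Gain from deviating: 654 − 724.8 = -70.8.
The gain is negative, so the strong type's incentive-compatibility constraint is satisfied.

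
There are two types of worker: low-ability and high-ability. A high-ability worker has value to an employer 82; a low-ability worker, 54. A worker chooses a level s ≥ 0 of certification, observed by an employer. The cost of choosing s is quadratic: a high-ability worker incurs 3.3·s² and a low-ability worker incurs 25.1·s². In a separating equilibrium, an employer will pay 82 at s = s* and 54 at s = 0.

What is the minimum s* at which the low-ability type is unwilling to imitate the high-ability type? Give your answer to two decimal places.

The low-ability type at s = 0 receives 54; imitating at s* yields 82 − 25.1·s*².
Indifference: 54 = 82 − 25.1·s*², so s*² = (82 − 54) / 25.1 ≈ 1.1155.
s* = √1.1155 ≈ 1.06.

1.06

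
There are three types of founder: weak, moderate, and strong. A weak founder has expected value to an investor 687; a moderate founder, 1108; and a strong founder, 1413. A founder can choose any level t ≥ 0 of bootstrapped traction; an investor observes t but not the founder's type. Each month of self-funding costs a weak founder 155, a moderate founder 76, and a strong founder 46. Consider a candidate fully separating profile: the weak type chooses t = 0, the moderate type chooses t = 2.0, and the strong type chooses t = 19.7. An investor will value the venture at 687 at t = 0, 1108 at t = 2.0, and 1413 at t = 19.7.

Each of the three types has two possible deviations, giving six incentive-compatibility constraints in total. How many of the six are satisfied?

Weak (own payoff 687): to t=2.0 gives 1108 − 155×2.0 = 798 → profitable ✗; to t=19.7 gives 1413 − 155×19.7 = -1640.5 → no gain ✓.
Moderate (own payoff 1108 − 76×2.0 = 956): to t=0 gives 687 → no gain ✓; to t=19.7 gives 1413 − 76×19.7 = -84.2 → no gain ✓.
Strong (own payoff 1413 − 46×19.7 = 506.8): to t=0 gives 687 → profitable ✗; to t=2.0 gives 1108 − 46×2.0 = 1016 → profitable ✗.
3 of the 6 constraints hold; not an equilibrium.

3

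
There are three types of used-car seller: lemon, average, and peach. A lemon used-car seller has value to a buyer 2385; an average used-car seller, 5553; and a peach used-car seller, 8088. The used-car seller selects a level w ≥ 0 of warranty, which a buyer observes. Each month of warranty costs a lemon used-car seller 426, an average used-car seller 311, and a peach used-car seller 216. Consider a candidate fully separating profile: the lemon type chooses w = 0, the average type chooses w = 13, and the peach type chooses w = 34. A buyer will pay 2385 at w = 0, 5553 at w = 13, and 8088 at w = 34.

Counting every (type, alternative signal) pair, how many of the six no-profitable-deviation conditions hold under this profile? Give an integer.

3

Lemon (own payoff 2385): to w=13 gives 5553 − 426×13 = 15 → no gain ✓; to w=34 gives 8088 − 426×34 = -6396 → no gain ✓.
Average (own payoff 5553 − 311×13 = 1510): to w=0 gives 2385 → profitable ✗; to w=34 gives 8088 − 311×34 = -2486 → no gain ✓.
Peach (own payoff 8088 − 216×34 = 744): to w=0 gives 2385 → profitable ✗; to w=13 gives 5553 − 216×13 = 2745 → profitable ✗.
3 of the 6 constraints hold; not an equilibrium.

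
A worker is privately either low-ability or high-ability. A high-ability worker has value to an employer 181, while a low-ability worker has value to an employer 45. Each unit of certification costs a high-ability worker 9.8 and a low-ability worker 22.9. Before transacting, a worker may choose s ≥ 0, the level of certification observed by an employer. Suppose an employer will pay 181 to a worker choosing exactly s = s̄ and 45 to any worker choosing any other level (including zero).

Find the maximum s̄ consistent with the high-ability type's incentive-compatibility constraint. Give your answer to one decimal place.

Choosing s̄ yields the high-ability type 181 − 9.8·s̄; choosing zero yields 45.
The high-ability type is indifferent at 181 − 9.8·s̄ = 45, i.e. s̄ = (181 − 45) / 9.8 ≈ 13.9.
For any s̄ above 13.9 the high-ability type would rather pool at zero, so separation collapses.

13.9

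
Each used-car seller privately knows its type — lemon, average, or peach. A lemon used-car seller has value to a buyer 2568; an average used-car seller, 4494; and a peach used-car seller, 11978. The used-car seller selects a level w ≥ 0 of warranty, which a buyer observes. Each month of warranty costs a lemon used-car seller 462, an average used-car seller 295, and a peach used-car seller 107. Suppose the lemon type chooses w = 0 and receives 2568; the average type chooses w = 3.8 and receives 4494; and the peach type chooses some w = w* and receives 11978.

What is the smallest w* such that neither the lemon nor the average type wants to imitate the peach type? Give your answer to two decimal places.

29.17

Lemon type (on-path payoff 2568) won't mimic when 2568 ≥ 11978 − 462·w*, i.e. w* ≥ 20.37.
Average type (on-path payoff 4494 − 295×3.8 = 3373) won't mimic when 3373 ≥ 11978 − 295·w*, i.e. w* ≥ 29.17.
Both must hold, so w* = max(20.37, 29.17) = 29.17. The average type's constraint binds.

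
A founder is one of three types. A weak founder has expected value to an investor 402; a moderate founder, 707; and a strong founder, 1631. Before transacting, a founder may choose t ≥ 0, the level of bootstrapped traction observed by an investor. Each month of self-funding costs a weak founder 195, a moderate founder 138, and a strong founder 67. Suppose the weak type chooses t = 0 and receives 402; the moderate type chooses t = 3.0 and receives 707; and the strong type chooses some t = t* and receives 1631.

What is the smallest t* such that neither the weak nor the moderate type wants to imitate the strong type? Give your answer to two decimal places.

Moderate type (on-path payoff 707 − 138×3.0 = 293) won't mimic when 293 ≥ 1631 − 138·t*, i.e. t* ≥ 9.70.
Weak type (on-path payoff 402) won't mimic when 402 ≥ 1631 − 195·t*, i.e. t* ≥ 6.30.
Both must hold, so t* = max(6.30, 9.70) = 9.70. The moderate type's constraint binds.

9.70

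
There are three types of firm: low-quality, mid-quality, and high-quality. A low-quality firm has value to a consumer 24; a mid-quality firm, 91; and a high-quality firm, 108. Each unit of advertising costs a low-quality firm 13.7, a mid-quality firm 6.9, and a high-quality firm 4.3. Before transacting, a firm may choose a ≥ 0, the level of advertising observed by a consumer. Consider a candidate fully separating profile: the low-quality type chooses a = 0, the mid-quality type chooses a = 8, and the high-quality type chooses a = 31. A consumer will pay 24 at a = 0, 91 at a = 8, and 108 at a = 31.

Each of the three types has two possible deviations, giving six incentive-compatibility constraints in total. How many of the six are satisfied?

4

Mid-quality (own payoff 91 − 6.9×8 = 35.8): to a=0 gives 24 → no gain ✓; to a=31 gives 108 − 6.9×31 = -105.9 → no gain ✓.
Low-quality (own payoff 24): to a=8 gives 91 − 13.7×8 = -18.6 → no gain ✓; to a=31 gives 108 − 13.7×31 = -316.7 → no gain ✓.
High-quality (own payoff 108 − 4.3×31 = -25.3): to a=0 gives 24 → profitable ✗; to a=8 gives 91 − 4.3×8 = 56.6 → profitable ✗.
4 of the 6 constraints hold; not an equilibrium.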